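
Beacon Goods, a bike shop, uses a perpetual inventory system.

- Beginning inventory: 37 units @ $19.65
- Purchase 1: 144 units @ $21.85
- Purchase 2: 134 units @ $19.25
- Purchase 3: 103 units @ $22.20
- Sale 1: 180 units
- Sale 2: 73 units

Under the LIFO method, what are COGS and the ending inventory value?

COGS = $5,215.70; ending inventory = $3,523.85

Sale 1 (180) [LIFO — newest first]: 103 @ $22.20 + 77 @ $19.25 = $3,768.85
Sale 2 (73) [LIFO — newest first]: 57 @ $19.25 + 16 @ $21.85 = $1,446.85
Total COGS = $3,768.85 + $1,446.85 = $5,215.70
Ending inventory: 37 @ $19.65 + 128 @ $21.85 = $3,523.85
Check: goods available $8,739.55 = COGS $5,215.70 + ending $3,523.85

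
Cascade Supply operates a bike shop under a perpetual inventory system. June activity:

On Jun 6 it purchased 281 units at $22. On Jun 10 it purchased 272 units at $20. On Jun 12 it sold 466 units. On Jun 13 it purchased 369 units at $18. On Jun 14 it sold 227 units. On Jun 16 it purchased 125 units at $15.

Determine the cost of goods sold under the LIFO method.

COGS = $13,794

Jun 12, 466 sold [LIFO — newest first]: 272 @ $20 + 194 @ $22 = $9,708
Jun 14, 227 sold [LIFO — newest first]: 227 @ $18 = $4,086
Total COGS = $9,708 + $4,086 = $13,794
Ending inventory: 87 @ $22 + 142 @ $18 + 125 @ $15 = $6,345
Check: goods available $20,139 = COGS $13,794 + ending $6,345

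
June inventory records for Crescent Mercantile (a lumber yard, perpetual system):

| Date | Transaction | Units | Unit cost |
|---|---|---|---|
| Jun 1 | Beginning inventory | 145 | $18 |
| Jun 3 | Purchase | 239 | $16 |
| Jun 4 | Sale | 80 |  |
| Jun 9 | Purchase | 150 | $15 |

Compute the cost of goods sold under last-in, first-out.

COGS = $1,280

Jun 4, 80 sold [LIFO — newest first]: 80 @ $16 = $1,280
Ending inventory: 145 @ $18 + 159 @ $16 + 150 @ $15 = $7,404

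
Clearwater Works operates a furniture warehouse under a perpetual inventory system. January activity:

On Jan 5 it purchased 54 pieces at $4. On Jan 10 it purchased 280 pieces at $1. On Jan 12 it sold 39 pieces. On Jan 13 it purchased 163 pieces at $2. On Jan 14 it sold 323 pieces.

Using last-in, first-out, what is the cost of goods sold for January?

Jan 12, 39 sold [LIFO — newest first]: 39 @ $1 = $39
Jan 14, 323 sold [LIFO — newest first]: 163 @ $2 + 160 @ $1 = $486
Total COGS = $39 + $486 = $525
Ending inventory: 54 @ $4 + 81 @ $1 = $297

COGS = $525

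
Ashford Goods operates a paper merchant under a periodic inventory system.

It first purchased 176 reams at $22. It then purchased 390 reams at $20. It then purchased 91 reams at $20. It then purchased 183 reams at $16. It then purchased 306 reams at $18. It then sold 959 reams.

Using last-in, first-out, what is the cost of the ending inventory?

Ending inventory = $4,092

Sale 1 (959) [LIFO — newest first]: 306 @ $18 + 183 @ $16 + 91 @ $20 + 379 @ $20 = $17,836
Ending inventory: 176 @ $22 + 11 @ $20 = $4,092
Check: goods available $21,928 = COGS $17,836 + ending $4,092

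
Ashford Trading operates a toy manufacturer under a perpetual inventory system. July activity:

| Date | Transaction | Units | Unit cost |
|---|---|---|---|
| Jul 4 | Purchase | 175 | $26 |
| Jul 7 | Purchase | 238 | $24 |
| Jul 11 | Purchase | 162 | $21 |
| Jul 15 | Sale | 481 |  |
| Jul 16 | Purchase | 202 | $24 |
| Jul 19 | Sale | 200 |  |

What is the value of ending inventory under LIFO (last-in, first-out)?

Ending inventory = $2,492

Jul 15, 481 sold [LIFO — newest first]: 162 @ $21 + 238 @ $24 + 81 @ $26 = $11,220
Jul 19, 200 sold [LIFO — newest first]: 200 @ $24 = $4,800
Total COGS = $11,220 + $4,800 = $16,020
Ending inventory: 94 @ $26 + 2 @ $24 = $2,492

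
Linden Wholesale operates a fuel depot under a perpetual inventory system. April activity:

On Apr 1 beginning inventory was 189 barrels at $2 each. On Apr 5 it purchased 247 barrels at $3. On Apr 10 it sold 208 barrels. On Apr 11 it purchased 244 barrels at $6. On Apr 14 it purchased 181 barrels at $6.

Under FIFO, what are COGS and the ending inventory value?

Apr 10, 208 sold [FIFO — oldest first]: 189 @ $2 + 19 @ $3 = $435
Ending inventory: 228 @ $3 + 244 @ $6 + 181 @ $6 = $3,234

COGS = $435; ending inventory = $3,234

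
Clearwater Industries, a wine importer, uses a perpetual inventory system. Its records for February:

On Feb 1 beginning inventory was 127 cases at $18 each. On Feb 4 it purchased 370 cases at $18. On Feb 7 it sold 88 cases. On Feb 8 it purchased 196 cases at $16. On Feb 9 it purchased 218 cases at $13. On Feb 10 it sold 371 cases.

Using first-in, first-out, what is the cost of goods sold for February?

Feb 7, 88 sold [FIFO — oldest first]: 88 @ $18 = $1,584
Feb 10, 371 sold [FIFO — oldest first]: 39 @ $18 + 332 @ $18 = $6,678
Total COGS = $1,584 + $6,678 = $8,262
Ending inventory: 38 @ $18 + 196 @ $16 + 218 @ $13 = $6,654

COGS = $8,262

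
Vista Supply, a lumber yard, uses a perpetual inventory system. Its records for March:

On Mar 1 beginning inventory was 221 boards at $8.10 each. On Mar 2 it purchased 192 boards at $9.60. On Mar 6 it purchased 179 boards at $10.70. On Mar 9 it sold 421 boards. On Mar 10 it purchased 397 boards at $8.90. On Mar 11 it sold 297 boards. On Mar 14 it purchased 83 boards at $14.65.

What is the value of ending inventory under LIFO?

Ending inventory = $3,491.05

Mar 9, 421 sold [LIFO — newest first]: 179 @ $10.70 + 192 @ $9.60 + 50 @ $8.10 = $4,163.50
Mar 11, 297 sold [LIFO — newest first]: 297 @ $8.90 = $2,643.30
Total COGS = $4,163.50 + $2,643.30 = $6,806.80
Ending inventory: 171 @ $8.10 + 100 @ $8.90 + 83 @ $14.65 = $3,491.05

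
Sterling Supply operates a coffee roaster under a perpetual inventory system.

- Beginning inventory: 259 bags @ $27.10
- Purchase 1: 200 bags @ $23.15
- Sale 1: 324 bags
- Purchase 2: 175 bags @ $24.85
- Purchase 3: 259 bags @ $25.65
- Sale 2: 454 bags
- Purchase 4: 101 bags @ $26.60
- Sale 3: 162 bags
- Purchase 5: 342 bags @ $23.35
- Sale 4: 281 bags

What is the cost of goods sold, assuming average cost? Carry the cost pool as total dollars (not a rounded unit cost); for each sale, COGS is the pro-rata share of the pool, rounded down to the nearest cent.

COGS = $30,587.60

After Beginning: 259 on hand, pool $7,018.90 (≈ $27.1000 each)
After Purchase 1: 459 on hand, pool $11,648.90 (≈ $25.3789 each)
Sale 1, sell 324: 324/459 × $11,648.90 → $8,222.75
After Purchase 2: 310 on hand, pool $7,774.90 (≈ $25.0803 each)
After Purchase 3: 569 on hand, pool $14,418.25 (≈ $25.3396 each)
Sale 2, sell 454: 454/569 × $14,418.25 → $11,504.19
After Purchase 4: 216 on hand, pool $5,600.66 (≈ $25.9290 each)
Sale 3, sell 162: 162/216 × $5,600.66 → $4,200.49
After Purchase 5: 396 on hand, pool $9,385.87 (≈ $23.7017 each)
Sale 4, sell 281: 281/396 × $9,385.87 → $6,660.17
Total COGS = $8,222.75 + $11,504.19 + $4,200.49 + $6,660.17 = $30,587.60
Ending inventory (cost pool remaining) = $2,725.70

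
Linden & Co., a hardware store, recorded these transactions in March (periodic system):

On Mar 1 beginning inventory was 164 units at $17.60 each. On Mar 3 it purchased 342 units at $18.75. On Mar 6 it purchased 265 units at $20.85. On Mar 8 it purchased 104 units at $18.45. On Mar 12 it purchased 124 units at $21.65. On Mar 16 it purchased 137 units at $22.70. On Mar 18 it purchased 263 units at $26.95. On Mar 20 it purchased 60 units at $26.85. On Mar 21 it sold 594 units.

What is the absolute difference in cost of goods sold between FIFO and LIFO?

FIFO COGS: 164 @ $17.60 + 342 @ $18.75 + 88 @ $20.85 = $11,133.70
LIFO COGS: 60 @ $26.85 + 263 @ $26.95 + 137 @ $22.70 + 124 @ $21.65 + 10 @ $18.45 = $14,677.85
Difference = |$11,133.70 − $14,677.85| = $3,544.15

$3,544.15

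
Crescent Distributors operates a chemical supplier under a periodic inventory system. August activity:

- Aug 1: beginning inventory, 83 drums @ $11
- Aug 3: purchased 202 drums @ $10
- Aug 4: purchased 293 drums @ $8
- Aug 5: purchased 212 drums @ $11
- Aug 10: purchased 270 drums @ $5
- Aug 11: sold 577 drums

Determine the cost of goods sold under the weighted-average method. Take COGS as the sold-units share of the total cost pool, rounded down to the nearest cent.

Aug 11, sell 577: 577/1060 × $8,959.00 → $4,876.73
Ending inventory (cost pool remaining) = $4,082.27
Check: goods available $8,959.00 = COGS $4,876.73 + ending $4,082.27

COGS = $4,876.73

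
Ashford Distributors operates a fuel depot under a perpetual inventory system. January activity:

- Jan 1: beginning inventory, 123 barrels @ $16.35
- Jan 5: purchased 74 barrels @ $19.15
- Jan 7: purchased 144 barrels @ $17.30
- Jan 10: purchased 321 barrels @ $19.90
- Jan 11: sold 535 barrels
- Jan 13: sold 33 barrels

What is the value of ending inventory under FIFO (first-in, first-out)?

Ending inventory = $1,870.60

Jan 11, 535 sold [FIFO — oldest first]: 123 @ $16.35 + 74 @ $19.15 + 144 @ $17.30 + 194 @ $19.90 = $9,779.95
Jan 13, 33 sold [FIFO — oldest first]: 33 @ $19.90 = $656.70
Total COGS = $9,779.95 + $656.70 = $10,436.65
Ending inventory: 94 @ $19.90 = $1,870.60
Check: goods available $12,307.25 = COGS $10,436.65 + ending $1,870.60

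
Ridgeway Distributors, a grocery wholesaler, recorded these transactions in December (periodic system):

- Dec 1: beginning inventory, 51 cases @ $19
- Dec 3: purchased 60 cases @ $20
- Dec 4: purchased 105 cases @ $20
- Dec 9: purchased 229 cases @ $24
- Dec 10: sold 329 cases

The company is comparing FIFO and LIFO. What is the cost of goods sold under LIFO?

COGS = $7,496

FIFO COGS: 51 @ $19 + 60 @ $20 + 105 @ $20 + 113 @ $24 = $6,981
LIFO COGS: 229 @ $24 + 100 @ $20 = $7,496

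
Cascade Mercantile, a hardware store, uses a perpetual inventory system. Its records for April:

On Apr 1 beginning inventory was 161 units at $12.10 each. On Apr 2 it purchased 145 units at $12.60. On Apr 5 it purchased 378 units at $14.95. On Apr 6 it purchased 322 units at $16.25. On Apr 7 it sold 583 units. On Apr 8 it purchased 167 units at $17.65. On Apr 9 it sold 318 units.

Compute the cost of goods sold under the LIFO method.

COGS = $14,259.55

Apr 7, 583 sold [LIFO — newest first]: 322 @ $16.25 + 261 @ $14.95 = $9,134.45
Apr 9, 318 sold [LIFO — newest first]: 167 @ $17.65 + 117 @ $14.95 + 34 @ $12.60 = $5,125.10
Total COGS = $9,134.45 + $5,125.10 = $14,259.55
Ending inventory: 161 @ $12.10 + 111 @ $12.60 = $3,346.70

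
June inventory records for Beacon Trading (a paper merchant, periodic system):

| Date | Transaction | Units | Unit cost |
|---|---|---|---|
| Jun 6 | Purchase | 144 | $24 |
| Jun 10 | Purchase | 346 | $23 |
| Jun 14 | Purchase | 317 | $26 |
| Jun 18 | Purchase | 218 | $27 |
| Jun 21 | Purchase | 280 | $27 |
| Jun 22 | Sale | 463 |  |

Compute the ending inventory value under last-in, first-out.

Ending inventory = $20,601

Jun 22, 463 sold [LIFO — newest first]: 280 @ $27 + 183 @ $27 = $12,501
Ending inventory: 144 @ $24 + 346 @ $23 + 317 @ $26 + 35 @ $27 = $20,601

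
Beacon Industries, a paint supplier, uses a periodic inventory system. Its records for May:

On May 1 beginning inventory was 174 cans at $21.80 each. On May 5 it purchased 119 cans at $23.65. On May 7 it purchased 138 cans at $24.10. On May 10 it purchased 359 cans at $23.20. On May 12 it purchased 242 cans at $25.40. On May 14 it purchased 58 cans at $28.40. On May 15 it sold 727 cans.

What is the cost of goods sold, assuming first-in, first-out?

COGS = $16,800.55

May 15, 727 sold [FIFO — oldest first]: 174 @ $21.80 + 119 @ $23.65 + 138 @ $24.10 + 296 @ $23.20 = $16,800.55
Ending inventory: 63 @ $23.20 + 242 @ $25.40 + 58 @ $28.40 = $9,255.60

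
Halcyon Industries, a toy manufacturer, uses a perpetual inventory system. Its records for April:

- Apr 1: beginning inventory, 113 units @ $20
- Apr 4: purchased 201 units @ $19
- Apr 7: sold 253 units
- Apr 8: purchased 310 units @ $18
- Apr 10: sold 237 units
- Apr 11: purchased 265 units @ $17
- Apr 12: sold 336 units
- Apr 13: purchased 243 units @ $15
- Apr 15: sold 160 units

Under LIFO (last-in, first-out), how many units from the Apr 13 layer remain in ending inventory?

83

Apr 7, 253 sold [LIFO — newest first]: 201 @ $19 + 52 @ $20 = $4,859
Apr 10, 237 sold [LIFO — newest first]: 237 @ $18 = $4,266
Apr 12, 336 sold [LIFO — newest first]: 265 @ $17 + 71 @ $18 = $5,783
Apr 15, 160 sold [LIFO — newest first]: 160 @ $15 = $2,400
Total COGS = $4,859 + $4,266 + $5,783 + $2,400 = $17,308
Ending inventory: 61 @ $20 + 2 @ $18 + 83 @ $15 = $2,501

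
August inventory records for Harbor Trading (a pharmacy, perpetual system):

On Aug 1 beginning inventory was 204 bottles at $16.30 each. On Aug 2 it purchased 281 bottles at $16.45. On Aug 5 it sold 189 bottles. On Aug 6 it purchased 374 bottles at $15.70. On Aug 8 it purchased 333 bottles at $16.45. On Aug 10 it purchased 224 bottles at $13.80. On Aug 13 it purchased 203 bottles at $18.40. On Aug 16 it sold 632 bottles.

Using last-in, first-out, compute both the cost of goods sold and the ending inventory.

Aug 5, 189 sold [LIFO — newest first]: 189 @ $16.45 = $3,109.05
Aug 16, 632 sold [LIFO — newest first]: 203 @ $18.40 + 224 @ $13.80 + 205 @ $16.45 = $10,198.65
Total COGS = $3,109.05 + $10,198.65 = $13,307.70
Ending inventory: 204 @ $16.30 + 92 @ $16.45 + 374 @ $15.70 + 128 @ $16.45 = $12,816.00

COGS = $13,307.70; ending inventory = $12,816.00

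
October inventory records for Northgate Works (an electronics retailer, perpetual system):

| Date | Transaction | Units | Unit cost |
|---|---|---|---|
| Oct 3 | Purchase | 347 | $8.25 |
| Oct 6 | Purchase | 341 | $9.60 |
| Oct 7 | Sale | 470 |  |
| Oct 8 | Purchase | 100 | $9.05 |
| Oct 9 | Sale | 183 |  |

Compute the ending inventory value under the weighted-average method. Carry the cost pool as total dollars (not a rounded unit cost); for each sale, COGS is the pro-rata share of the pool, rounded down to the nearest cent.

After Oct 3: 347 on hand, pool $2,862.75 (≈ $8.2500 each)
After Oct 6: 688 on hand, pool $6,136.35 (≈ $8.9191 each)
Oct 7, sell 470: 470/688 × $6,136.35 → $4,191.98
After Oct 8: 318 on hand, pool $2,849.37 (≈ $8.9603 each)
Oct 9, sell 183: 183/318 × $2,849.37 → $1,639.73
Total COGS = $4,191.98 + $1,639.73 = $5,831.71
Ending inventory (cost pool remaining) = $1,209.64
Check: goods available $7,041.35 = COGS $5,831.71 + ending $1,209.64

Ending inventory = $1,209.64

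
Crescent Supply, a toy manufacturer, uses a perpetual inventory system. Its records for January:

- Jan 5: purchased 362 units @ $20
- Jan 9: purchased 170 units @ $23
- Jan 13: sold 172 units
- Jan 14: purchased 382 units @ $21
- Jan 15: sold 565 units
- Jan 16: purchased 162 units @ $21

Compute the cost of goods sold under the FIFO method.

Jan 13, 172 sold [FIFO — oldest first]: 172 @ $20 = $3,440
Jan 15, 565 sold [FIFO — oldest first]: 190 @ $20 + 170 @ $23 + 205 @ $21 = $12,015
Total COGS = $3,440 + $12,015 = $15,455
Ending inventory: 177 @ $21 + 162 @ $21 = $7,119

COGS = $15,455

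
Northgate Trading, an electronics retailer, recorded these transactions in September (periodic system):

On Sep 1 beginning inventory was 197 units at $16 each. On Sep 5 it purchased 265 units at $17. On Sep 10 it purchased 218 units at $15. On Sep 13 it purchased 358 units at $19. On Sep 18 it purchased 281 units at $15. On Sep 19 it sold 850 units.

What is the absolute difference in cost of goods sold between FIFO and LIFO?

$25

FIFO COGS: 197 @ $16 + 265 @ $17 + 218 @ $15 + 170 @ $19 = $14,157
LIFO COGS: 281 @ $15 + 358 @ $19 + 211 @ $15 = $14,182
Difference = |$14,157 − $14,182| = $25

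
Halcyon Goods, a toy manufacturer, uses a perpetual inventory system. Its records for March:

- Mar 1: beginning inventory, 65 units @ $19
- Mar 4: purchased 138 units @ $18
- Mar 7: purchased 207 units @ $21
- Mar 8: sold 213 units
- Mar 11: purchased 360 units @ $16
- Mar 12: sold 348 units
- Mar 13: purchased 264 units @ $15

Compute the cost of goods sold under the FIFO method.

Mar 8, 213 sold [FIFO — oldest first]: 65 @ $19 + 138 @ $18 + 10 @ $21 = $3,929
Mar 12, 348 sold [FIFO — oldest first]: 197 @ $21 + 151 @ $16 = $6,553
Total COGS = $3,929 + $6,553 = $10,482
Ending inventory: 209 @ $16 + 264 @ $15 = $7,304
Check: goods available $17,786 = COGS $10,482 + ending $7,304

COGS = $10,482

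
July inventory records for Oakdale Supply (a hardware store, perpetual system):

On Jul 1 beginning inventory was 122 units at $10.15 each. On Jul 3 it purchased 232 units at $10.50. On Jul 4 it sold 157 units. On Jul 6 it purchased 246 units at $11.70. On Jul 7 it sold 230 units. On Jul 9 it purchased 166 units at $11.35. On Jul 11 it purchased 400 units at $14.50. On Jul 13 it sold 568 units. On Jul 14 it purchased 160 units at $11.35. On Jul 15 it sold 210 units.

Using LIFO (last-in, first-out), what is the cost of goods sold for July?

Jul 4, 157 sold [LIFO — newest first]: 157 @ $10.50 = $1,648.50
Jul 7, 230 sold [LIFO — newest first]: 230 @ $11.70 = $2,691.00
Jul 13, 568 sold [LIFO — newest first]: 400 @ $14.50 + 166 @ $11.35 + 2 @ $11.70 = $7,707.50
Jul 15, 210 sold [LIFO — newest first]: 160 @ $11.35 + 14 @ $11.70 + 36 @ $10.50 = $2,357.80
Total COGS = $1,648.50 + $2,691.00 + $7,707.50 + $2,357.80 = $14,404.80
Ending inventory: 122 @ $10.15 + 39 @ $10.50 = $1,647.80
Check: goods available $16,052.60 = COGS $14,404.80 + ending $1,647.80

COGS = $14,404.80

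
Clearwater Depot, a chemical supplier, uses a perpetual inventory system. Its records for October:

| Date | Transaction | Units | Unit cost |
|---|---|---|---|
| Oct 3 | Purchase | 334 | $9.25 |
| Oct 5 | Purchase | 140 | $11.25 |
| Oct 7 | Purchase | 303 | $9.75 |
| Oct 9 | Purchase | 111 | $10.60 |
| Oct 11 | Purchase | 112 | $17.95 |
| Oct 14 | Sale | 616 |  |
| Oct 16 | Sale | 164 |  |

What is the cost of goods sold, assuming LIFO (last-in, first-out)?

COGS = $8,770.75

Oct 14, 616 sold [LIFO — newest first]: 112 @ $17.95 + 111 @ $10.60 + 303 @ $9.75 + 90 @ $11.25 = $7,153.75
Oct 16, 164 sold [LIFO — newest first]: 50 @ $11.25 + 114 @ $9.25 = $1,617.00
Total COGS = $7,153.75 + $1,617.00 = $8,770.75
Ending inventory: 220 @ $9.25 = $2,035.00
Check: goods available $10,805.75 = COGS $8,770.75 + ending $2,035.00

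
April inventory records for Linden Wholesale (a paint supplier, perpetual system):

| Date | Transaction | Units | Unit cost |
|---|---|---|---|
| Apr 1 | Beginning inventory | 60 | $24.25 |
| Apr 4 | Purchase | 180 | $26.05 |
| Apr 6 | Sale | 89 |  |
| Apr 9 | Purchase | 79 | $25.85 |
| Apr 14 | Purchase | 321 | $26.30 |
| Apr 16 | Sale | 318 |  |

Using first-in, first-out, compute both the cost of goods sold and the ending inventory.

COGS = $10,500.55; ending inventory = $6,127.90

Apr 6, 89 sold [FIFO — oldest first]: 60 @ $24.25 + 29 @ $26.05 = $2,210.45
Apr 16, 318 sold [FIFO — oldest first]: 151 @ $26.05 + 79 @ $25.85 + 88 @ $26.30 = $8,290.10
Total COGS = $2,210.45 + $8,290.10 = $10,500.55
Ending inventory: 233 @ $26.30 = $6,127.90
Check: goods available $16,628.45 = COGS $10,500.55 + ending $6,127.90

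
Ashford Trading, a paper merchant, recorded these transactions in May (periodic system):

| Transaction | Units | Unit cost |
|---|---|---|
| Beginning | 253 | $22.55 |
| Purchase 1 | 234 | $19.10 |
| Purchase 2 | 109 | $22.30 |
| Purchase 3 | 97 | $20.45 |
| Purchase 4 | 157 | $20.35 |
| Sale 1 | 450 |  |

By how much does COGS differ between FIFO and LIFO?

$196.85

FIFO COGS: 253 @ $22.55 + 197 @ $19.10 = $9,467.85
LIFO COGS: 157 @ $20.35 + 97 @ $20.45 + 109 @ $22.30 + 87 @ $19.10 = $9,271.00
Difference = |$9,467.85 − $9,271.00| = $196.85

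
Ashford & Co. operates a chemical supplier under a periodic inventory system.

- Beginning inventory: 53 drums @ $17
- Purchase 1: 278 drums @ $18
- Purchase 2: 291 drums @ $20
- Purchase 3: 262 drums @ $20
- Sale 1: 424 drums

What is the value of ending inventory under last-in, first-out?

Ending inventory = $8,485

Sale 1 (424) [LIFO — newest first]: 262 @ $20 + 162 @ $20 = $8,480
Ending inventory: 53 @ $17 + 278 @ $18 + 129 @ $20 = $8,485
Check: goods available $16,965 = COGS $8,480 + ending $8,485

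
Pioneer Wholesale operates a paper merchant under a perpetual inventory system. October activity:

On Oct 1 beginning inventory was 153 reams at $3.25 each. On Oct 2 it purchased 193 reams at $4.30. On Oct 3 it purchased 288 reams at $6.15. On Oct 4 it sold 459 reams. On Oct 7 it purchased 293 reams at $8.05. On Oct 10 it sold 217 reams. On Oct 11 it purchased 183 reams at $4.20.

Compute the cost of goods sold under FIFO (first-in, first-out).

Oct 4, 459 sold [FIFO — oldest first]: 153 @ $3.25 + 193 @ $4.30 + 113 @ $6.15 = $2,022.10
Oct 10, 217 sold [FIFO — oldest first]: 175 @ $6.15 + 42 @ $8.05 = $1,414.35
Total COGS = $2,022.10 + $1,414.35 = $3,436.45
Ending inventory: 251 @ $8.05 + 183 @ $4.20 = $2,789.15

COGS = $3,436.45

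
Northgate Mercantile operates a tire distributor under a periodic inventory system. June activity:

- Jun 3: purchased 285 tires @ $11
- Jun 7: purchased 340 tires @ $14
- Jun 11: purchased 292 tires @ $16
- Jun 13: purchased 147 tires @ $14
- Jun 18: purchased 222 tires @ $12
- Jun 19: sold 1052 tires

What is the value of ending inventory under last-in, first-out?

Ending inventory = $2,574

Jun 19, 1052 sold [LIFO — newest first]: 222 @ $12 + 147 @ $14 + 292 @ $16 + 340 @ $14 + 51 @ $11 = $14,715
Ending inventory: 234 @ $11 = $2,574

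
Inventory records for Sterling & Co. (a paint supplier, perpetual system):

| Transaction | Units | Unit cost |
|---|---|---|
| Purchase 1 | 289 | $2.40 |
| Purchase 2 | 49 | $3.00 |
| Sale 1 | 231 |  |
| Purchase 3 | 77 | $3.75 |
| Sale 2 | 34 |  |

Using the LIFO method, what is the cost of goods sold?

Sale 1 (231) [LIFO — newest first]: 49 @ $3.00 + 182 @ $2.40 = $583.80
Sale 2 (34) [LIFO — newest first]: 34 @ $3.75 = $127.50
Total COGS = $583.80 + $127.50 = $711.30
Ending inventory: 107 @ $2.40 + 43 @ $3.75 = $418.05

COGS = $711.30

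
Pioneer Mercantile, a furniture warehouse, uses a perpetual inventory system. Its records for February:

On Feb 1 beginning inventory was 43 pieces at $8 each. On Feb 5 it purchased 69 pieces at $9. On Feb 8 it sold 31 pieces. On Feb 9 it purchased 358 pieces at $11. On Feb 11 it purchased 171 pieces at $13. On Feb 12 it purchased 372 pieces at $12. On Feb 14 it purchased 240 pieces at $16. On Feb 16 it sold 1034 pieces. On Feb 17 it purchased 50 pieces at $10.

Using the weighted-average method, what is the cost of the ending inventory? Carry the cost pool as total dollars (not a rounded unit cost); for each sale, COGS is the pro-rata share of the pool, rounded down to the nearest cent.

After Feb 1: 43 on hand, pool $344.00 (≈ $8.0000 each)
After Feb 5: 112 on hand, pool $965.00 (≈ $8.6161 each)
Feb 8, sell 31: 31/112 × $965.00 → $267.09
After Feb 9: 439 on hand, pool $4,635.91 (≈ $10.5602 each)
After Feb 11: 610 on hand, pool $6,858.91 (≈ $11.2441 each)
After Feb 12: 982 on hand, pool $11,322.91 (≈ $11.5305 each)
After Feb 14: 1222 on hand, pool $15,162.91 (≈ $12.4083 each)
Feb 16, sell 1034: 1034/1222 × $15,162.91 → $12,830.15
After Feb 17: 238 on hand, pool $2,832.76 (≈ $11.9024 each)
Total COGS = $267.09 + $12,830.15 = $13,097.24
Ending inventory (cost pool remaining) = $2,832.76

Ending inventory = $2,832.76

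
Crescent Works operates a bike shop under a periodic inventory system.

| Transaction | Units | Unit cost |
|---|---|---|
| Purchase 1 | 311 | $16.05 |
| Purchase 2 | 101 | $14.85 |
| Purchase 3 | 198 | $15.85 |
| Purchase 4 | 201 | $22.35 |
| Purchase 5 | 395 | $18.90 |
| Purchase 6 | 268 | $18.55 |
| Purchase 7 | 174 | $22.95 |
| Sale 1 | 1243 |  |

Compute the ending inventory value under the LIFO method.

Sale 1 (1243) [LIFO — newest first]: 174 @ $22.95 + 268 @ $18.55 + 395 @ $18.90 + 201 @ $22.35 + 198 @ $15.85 + 7 @ $14.85 = $24,164.80
Ending inventory: 311 @ $16.05 + 94 @ $14.85 = $6,387.45

Ending inventory = $6,387.45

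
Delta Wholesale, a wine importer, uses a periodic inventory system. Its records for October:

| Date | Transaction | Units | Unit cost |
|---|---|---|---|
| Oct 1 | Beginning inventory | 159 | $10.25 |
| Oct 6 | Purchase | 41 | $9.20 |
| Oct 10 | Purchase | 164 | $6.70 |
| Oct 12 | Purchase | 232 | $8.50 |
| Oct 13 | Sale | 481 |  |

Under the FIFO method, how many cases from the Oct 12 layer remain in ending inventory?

115

Oct 13, 481 sold [FIFO — oldest first]: 159 @ $10.25 + 41 @ $9.20 + 164 @ $6.70 + 117 @ $8.50 = $4,100.25
Ending inventory: 115 @ $8.50 = $977.50
Check: goods available $5,077.75 = COGS $4,100.25 + ending $977.50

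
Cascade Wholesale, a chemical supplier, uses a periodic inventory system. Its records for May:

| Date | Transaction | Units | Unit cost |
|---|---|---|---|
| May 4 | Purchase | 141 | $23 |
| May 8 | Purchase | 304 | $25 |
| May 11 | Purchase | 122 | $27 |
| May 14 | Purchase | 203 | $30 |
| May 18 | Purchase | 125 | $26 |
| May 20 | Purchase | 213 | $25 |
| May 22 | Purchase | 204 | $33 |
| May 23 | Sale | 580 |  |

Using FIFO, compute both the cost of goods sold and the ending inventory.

May 23, 580 sold [FIFO — oldest first]: 141 @ $23 + 304 @ $25 + 122 @ $27 + 13 @ $30 = $14,527
Ending inventory: 190 @ $30 + 125 @ $26 + 213 @ $25 + 204 @ $33 = $21,007
Check: goods available $35,534 = COGS $14,527 + ending $21,007

COGS = $14,527; ending inventory = $21,007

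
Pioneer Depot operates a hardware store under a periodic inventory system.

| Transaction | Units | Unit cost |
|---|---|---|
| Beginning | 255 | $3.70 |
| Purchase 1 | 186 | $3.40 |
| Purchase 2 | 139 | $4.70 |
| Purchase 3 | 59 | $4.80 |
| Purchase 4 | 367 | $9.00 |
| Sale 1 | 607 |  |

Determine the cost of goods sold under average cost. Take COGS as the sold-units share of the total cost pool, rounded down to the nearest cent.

COGS = $3,508.89

Sale 1, sell 607: 607/1006 × $5,815.40 → $3,508.89
Ending inventory (cost pool remaining) = $2,306.51
Check: goods available $5,815.40 = COGS $3,508.89 + ending $2,306.51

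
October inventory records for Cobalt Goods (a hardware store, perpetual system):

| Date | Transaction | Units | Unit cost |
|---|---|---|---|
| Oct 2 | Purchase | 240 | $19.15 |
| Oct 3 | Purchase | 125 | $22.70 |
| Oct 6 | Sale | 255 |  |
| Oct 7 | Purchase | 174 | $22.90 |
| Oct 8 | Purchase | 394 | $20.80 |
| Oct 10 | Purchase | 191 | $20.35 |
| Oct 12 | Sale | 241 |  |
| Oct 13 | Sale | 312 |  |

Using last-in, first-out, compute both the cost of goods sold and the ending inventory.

COGS = $16,743.45; ending inventory = $6,756.70

Oct 6, 255 sold [LIFO — newest first]: 125 @ $22.70 + 130 @ $19.15 = $5,327.00
Oct 12, 241 sold [LIFO — newest first]: 191 @ $20.35 + 50 @ $20.80 = $4,926.85
Oct 13, 312 sold [LIFO — newest first]: 312 @ $20.80 = $6,489.60
Total COGS = $5,327.00 + $4,926.85 + $6,489.60 = $16,743.45
Ending inventory: 110 @ $19.15 + 174 @ $22.90 + 32 @ $20.80 = $6,756.70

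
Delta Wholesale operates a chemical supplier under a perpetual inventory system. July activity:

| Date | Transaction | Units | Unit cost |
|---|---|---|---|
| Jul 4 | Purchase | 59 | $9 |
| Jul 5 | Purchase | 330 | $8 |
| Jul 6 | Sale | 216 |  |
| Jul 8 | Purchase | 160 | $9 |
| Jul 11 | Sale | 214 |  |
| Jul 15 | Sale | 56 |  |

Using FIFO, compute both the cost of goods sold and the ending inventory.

COGS = $4,044; ending inventory = $567

Jul 6, 216 sold [FIFO — oldest first]: 59 @ $9 + 157 @ $8 = $1,787
Jul 11, 214 sold [FIFO — oldest first]: 173 @ $8 + 41 @ $9 = $1,753
Jul 15, 56 sold [FIFO — oldest first]: 56 @ $9 = $504
Total COGS = $1,787 + $1,753 + $504 = $4,044
Ending inventory: 63 @ $9 = $567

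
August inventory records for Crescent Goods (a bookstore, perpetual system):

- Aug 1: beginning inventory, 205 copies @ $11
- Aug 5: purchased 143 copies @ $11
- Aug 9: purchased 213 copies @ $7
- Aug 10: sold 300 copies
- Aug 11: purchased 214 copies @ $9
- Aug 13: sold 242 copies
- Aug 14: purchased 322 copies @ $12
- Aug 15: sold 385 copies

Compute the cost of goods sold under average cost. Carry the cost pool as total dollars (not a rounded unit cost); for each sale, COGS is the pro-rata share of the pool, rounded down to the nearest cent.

COGS = $9,264.23

After Aug 1: 205 on hand, pool $2,255.00 (≈ $11.0000 each)
After Aug 5: 348 on hand, pool $3,828.00 (≈ $11.0000 each)
After Aug 9: 561 on hand, pool $5,319.00 (≈ $9.4813 each)
Aug 10, sell 300: 300/561 × $5,319.00 → $2,844.38
After Aug 11: 475 on hand, pool $4,400.62 (≈ $9.2645 each)
Aug 13, sell 242: 242/475 × $4,400.62 → $2,242.00
After Aug 14: 555 on hand, pool $6,022.62 (≈ $10.8516 each)
Aug 15, sell 385: 385/555 × $6,022.62 → $4,177.85
Total COGS = $2,844.38 + $2,242.00 + $4,177.85 = $9,264.23
Ending inventory (cost pool remaining) = $1,844.77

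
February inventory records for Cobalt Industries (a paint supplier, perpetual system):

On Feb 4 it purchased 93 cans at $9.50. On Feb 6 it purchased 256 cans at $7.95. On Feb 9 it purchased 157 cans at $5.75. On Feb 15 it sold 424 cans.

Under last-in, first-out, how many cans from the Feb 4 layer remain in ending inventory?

Feb 15, 424 sold [LIFO — newest first]: 157 @ $5.75 + 256 @ $7.95 + 11 @ $9.50 = $3,042.45
Ending inventory: 82 @ $9.50 = $779.00

82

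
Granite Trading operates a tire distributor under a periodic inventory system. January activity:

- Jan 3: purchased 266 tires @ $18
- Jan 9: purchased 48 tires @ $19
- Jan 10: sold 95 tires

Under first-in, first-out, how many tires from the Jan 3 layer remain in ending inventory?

Jan 10, 95 sold [FIFO — oldest first]: 95 @ $18 = $1,710
Ending inventory: 171 @ $18 + 48 @ $19 = $3,990
Check: goods available $5,700 = COGS $1,710 + ending $3,990

171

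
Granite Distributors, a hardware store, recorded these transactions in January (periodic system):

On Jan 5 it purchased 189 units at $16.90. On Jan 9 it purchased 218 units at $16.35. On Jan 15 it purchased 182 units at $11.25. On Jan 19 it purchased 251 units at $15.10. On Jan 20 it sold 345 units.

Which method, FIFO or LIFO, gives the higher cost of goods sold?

FIFO COGS: 189 @ $16.90 + 156 @ $16.35 = $5,744.70
LIFO COGS: 251 @ $15.10 + 94 @ $11.25 = $4,847.60

FIFO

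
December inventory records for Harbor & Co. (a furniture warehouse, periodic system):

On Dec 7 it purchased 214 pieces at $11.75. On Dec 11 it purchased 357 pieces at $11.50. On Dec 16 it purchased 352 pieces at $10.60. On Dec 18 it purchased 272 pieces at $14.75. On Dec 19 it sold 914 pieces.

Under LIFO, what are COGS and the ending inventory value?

Dec 19, 914 sold [LIFO — newest first]: 272 @ $14.75 + 352 @ $10.60 + 290 @ $11.50 = $11,078.20
Ending inventory: 214 @ $11.75 + 67 @ $11.50 = $3,285.00

COGS = $11,078.20; ending inventory = $3,285.00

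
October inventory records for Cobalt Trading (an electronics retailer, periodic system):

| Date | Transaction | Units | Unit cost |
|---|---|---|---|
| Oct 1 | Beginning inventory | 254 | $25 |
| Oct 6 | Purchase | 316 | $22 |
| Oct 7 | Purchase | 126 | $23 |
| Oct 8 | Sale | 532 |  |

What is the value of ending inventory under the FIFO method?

Oct 8, 532 sold [FIFO — oldest first]: 254 @ $25 + 278 @ $22 = $12,466
Ending inventory: 38 @ $22 + 126 @ $23 = $3,734

Ending inventory = $3,734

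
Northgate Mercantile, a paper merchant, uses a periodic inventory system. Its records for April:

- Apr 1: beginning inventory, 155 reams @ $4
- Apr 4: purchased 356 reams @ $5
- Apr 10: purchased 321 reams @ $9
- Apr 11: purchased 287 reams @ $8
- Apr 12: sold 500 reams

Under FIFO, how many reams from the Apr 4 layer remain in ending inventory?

11

Apr 12, 500 sold [FIFO — oldest first]: 155 @ $4 + 345 @ $5 = $2,345
Ending inventory: 11 @ $5 + 321 @ $9 + 287 @ $8 = $5,240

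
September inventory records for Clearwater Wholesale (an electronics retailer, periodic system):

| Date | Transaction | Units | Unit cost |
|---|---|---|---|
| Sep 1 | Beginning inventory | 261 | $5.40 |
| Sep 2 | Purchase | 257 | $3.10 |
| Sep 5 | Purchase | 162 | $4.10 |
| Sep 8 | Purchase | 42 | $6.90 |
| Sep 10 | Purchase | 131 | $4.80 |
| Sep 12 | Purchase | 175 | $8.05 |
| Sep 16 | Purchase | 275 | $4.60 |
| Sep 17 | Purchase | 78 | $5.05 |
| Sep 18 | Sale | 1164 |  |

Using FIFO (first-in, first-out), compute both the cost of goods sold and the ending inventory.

COGS = $5,823.25; ending inventory = $1,033.30

Sep 18, 1164 sold [FIFO — oldest first]: 261 @ $5.40 + 257 @ $3.10 + 162 @ $4.10 + 42 @ $6.90 + 131 @ $4.80 + 175 @ $8.05 + 136 @ $4.60 = $5,823.25
Ending inventory: 139 @ $4.60 + 78 @ $5.05 = $1,033.30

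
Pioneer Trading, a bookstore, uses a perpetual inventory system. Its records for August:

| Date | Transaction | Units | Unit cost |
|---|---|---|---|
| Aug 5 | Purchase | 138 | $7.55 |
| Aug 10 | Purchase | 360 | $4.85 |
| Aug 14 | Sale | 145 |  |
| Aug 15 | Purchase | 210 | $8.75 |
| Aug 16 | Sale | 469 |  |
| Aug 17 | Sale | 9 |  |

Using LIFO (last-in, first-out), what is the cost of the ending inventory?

Ending inventory = $641.75

Aug 14, 145 sold [LIFO — newest first]: 145 @ $4.85 = $703.25
Aug 16, 469 sold [LIFO — newest first]: 210 @ $8.75 + 215 @ $4.85 + 44 @ $7.55 = $3,212.45
Aug 17, 9 sold [LIFO — newest first]: 9 @ $7.55 = $67.95
Total COGS = $703.25 + $3,212.45 + $67.95 = $3,983.65
Ending inventory: 85 @ $7.55 = $641.75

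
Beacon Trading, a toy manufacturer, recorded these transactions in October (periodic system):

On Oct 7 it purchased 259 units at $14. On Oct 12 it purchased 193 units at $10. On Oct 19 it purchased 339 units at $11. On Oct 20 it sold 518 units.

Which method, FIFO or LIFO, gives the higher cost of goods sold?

FIFO COGS: 259 @ $14 + 193 @ $10 + 66 @ $11 = $6,282
LIFO COGS: 339 @ $11 + 179 @ $10 = $5,519

FIFO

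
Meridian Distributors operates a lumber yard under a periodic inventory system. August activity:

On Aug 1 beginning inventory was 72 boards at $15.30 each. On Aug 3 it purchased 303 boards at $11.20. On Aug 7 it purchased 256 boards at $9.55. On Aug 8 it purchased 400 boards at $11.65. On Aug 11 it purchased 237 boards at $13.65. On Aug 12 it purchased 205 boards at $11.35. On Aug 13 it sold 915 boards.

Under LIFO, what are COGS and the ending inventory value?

Aug 13, 915 sold [LIFO — newest first]: 205 @ $11.35 + 237 @ $13.65 + 400 @ $11.65 + 73 @ $9.55 = $10,918.95
Ending inventory: 72 @ $15.30 + 303 @ $11.20 + 183 @ $9.55 = $6,242.85

COGS = $10,918.95; ending inventory = $6,242.85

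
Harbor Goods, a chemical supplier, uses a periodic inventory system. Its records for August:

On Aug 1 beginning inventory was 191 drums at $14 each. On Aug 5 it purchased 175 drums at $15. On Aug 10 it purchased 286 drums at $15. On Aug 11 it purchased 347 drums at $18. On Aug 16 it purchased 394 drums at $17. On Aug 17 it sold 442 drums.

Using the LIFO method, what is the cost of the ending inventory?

Aug 17, 442 sold [LIFO — newest first]: 394 @ $17 + 48 @ $18 = $7,562
Ending inventory: 191 @ $14 + 175 @ $15 + 286 @ $15 + 299 @ $18 = $14,971

Ending inventory = $14,971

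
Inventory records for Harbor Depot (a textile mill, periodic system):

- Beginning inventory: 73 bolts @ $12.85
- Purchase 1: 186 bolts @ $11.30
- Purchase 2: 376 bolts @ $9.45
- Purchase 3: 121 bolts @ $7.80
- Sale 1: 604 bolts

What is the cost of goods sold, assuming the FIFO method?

Sale 1 (604) [FIFO — oldest first]: 73 @ $12.85 + 186 @ $11.30 + 345 @ $9.45 = $6,300.10
Ending inventory: 31 @ $9.45 + 121 @ $7.80 = $1,236.75

COGS = $6,300.10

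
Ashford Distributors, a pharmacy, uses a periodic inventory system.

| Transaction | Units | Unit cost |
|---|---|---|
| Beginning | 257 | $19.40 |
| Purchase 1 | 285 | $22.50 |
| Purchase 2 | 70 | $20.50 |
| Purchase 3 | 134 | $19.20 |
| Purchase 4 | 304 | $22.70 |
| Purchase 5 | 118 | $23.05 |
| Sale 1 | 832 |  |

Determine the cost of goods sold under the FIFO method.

Sale 1 (832) [FIFO — oldest first]: 257 @ $19.40 + 285 @ $22.50 + 70 @ $20.50 + 134 @ $19.20 + 86 @ $22.70 = $17,358.30
Ending inventory: 218 @ $22.70 + 118 @ $23.05 = $7,668.50
Check: goods available $25,026.80 = COGS $17,358.30 + ending $7,668.50

COGS = $17,358.30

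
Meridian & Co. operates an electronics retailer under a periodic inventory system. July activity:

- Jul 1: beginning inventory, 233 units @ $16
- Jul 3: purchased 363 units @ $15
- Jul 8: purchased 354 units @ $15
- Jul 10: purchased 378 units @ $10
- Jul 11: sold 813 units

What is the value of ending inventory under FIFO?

Jul 11, 813 sold [FIFO — oldest first]: 233 @ $16 + 363 @ $15 + 217 @ $15 = $12,428
Ending inventory: 137 @ $15 + 378 @ $10 = $5,835

Ending inventory = $5,835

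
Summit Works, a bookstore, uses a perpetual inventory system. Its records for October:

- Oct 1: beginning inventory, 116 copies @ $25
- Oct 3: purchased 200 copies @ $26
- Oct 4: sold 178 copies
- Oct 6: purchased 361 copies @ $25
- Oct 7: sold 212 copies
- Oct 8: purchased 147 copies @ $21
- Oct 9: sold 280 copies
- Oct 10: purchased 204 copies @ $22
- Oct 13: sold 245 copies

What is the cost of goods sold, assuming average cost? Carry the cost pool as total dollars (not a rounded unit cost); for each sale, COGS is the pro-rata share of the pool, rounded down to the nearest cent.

COGS = $22,128.40

After Oct 1: 116 on hand, pool $2,900.00 (≈ $25.0000 each)
After Oct 3: 316 on hand, pool $8,100.00 (≈ $25.6329 each)
Oct 4, sell 178: 178/316 × $8,100.00 → $4,562.65
After Oct 6: 499 on hand, pool $12,562.35 (≈ $25.1751 each)
Oct 7, sell 212: 212/499 × $12,562.35 → $5,337.11
After Oct 8: 434 on hand, pool $10,312.24 (≈ $23.7609 each)
Oct 9, sell 280: 280/434 × $10,312.24 → $6,653.05
After Oct 10: 358 on hand, pool $8,147.19 (≈ $22.7575 each)
Oct 13, sell 245: 245/358 × $8,147.19 → $5,575.59
Total COGS = $4,562.65 + $5,337.11 + $6,653.05 + $5,575.59 = $22,128.40
Ending inventory (cost pool remaining) = $2,571.60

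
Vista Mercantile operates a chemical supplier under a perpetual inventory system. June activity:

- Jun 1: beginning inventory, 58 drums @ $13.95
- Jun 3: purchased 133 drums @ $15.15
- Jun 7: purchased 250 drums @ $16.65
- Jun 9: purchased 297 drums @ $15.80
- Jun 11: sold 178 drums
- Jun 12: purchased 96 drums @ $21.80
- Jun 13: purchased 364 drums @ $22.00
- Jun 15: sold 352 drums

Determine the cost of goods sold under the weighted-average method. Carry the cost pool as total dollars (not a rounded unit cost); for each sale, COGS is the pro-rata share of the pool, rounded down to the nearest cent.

After Jun 1: 58 on hand, pool $809.10 (≈ $13.9500 each)
After Jun 3: 191 on hand, pool $2,824.05 (≈ $14.7856 each)
After Jun 7: 441 on hand, pool $6,986.55 (≈ $15.8425 each)
After Jun 9: 738 on hand, pool $11,679.15 (≈ $15.8254 each)
Jun 11, sell 178: 178/738 × $11,679.15 → $2,816.92
After Jun 12: 656 on hand, pool $10,955.03 (≈ $16.6997 each)
After Jun 13: 1020 on hand, pool $18,963.03 (≈ $18.5912 each)
Jun 15, sell 352: 352/1020 × $18,963.03 → $6,544.10
Total COGS = $2,816.92 + $6,544.10 = $9,361.02
Ending inventory (cost pool remaining) = $12,418.93

COGS = $9,361.02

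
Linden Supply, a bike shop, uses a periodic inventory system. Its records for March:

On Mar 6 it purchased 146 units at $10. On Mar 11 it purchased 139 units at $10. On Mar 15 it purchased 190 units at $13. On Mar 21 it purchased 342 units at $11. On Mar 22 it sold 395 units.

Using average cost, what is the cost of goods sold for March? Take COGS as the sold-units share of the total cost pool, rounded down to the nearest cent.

COGS = $4,390.93

Mar 22, sell 395: 395/817 × $9,082.00 → $4,390.93
Ending inventory (cost pool remaining) = $4,691.07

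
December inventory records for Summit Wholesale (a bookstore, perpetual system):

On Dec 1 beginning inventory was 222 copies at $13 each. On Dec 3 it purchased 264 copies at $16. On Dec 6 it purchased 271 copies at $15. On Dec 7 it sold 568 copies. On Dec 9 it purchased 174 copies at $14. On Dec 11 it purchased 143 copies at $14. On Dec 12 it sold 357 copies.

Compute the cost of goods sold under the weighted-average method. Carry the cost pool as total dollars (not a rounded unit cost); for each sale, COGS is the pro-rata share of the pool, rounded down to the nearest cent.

After Dec 1: 222 on hand, pool $2,886.00 (≈ $13.0000 each)
After Dec 3: 486 on hand, pool $7,110.00 (≈ $14.6296 each)
After Dec 6: 757 on hand, pool $11,175.00 (≈ $14.7622 each)
Dec 7, sell 568: 568/757 × $11,175.00 → $8,384.94
After Dec 9: 363 on hand, pool $5,226.06 (≈ $14.3969 each)
After Dec 11: 506 on hand, pool $7,228.06 (≈ $14.2847 each)
Dec 12, sell 357: 357/506 × $7,228.06 → $5,099.63
Total COGS = $8,384.94 + $5,099.63 = $13,484.57
Ending inventory (cost pool remaining) = $2,128.43
Check: goods available $15,613.00 = COGS $13,484.57 + ending $2,128.43

COGS = $13,484.57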